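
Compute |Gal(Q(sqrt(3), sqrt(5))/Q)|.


The 2 square roots of distinct primes are multiplicatively independent over Q,
so [K:Q] = 2^2 and Gal(K/Q) is isomorphic to (Z/2Z)^2.
|Gal| = 2^2 = 4

4


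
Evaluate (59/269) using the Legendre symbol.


p = 269 is prime, so compute (59/269) with the reciprocity algorithm (Jacobi-symbol steps: pull out 2s via (2/n), flip via reciprocity, reduce):
  reciprocity: (59/269) -> +(269/59)
  reduce: (33/59)
  reciprocity: (33/59) -> +(59/33)
  reduce: (26/33)
  pull out 2: (2/33) = +1  (since 33 mod 8 = 1)
  reciprocity: (13/33) -> +(33/13)
  reduce: (7/13)
  reciprocity: (7/13) -> +(13/7)
  reduce: (6/7)
  pull out 2: (2/7) = +1  (since 7 mod 8 = 7)
  reciprocity: (3/7) -> -(7/3)
  reduce: (1/3)
  (1/3) = 1
Product of signs = -1
(59/269) = -1

-1


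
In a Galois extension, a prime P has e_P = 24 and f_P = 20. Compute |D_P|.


|D_P| = e * f
= 24 * 20
= 480

480


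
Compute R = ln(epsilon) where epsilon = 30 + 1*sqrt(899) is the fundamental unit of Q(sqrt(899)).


epsilon = 30 + 1*sqrt(899)
= 59.9833
R = ln(59.9833)
= 4.0941

4.0941


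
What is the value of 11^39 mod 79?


p = 79 is prime and the exponent is (p-1)/2 = 39, so by Euler's criterion 11^39 = (11/79) = +1 or -1 mod 79.
Compute by square-and-multiply:
  39 = 32 + 4 + 2 + 1 (binary 100111)
  Repeated squaring mod 79: 11^1 = 11, 11^2 = 42, 11^4 = 26, 11^8 = 44, 11^16 = 40, 11^32 = 20
  11^39 = 11^32 * 11^4 * 11^2 * 11^1 = 20 * 26 * 42 * 11 mod 79
    20 * 26 = 520 = 46 mod 79
    46 * 42 = 1932 = 36 mod 79
    36 * 11 = 396 = 1 mod 79
  11^39 = 1 mod 79
Result 1: 11 is a quadratic residue mod 79.
11^39 mod 79 = 1

1


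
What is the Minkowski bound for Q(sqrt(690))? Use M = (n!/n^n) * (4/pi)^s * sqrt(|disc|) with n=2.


d = 690, d mod 4 = 2, so disc(K) = 4d = 2760; |disc(K)| = 2760
Real quadratic field, so n = 2, s = r2 = 0, r1 = 2
M = (n!/n^n) * (4/pi)^s * sqrt(|disc(K)|) = (2!/2^2) * (4/pi)^0 * sqrt(2760)
= 0.5 * 1.000000 * 52.535702
= 26.2679

26.2679


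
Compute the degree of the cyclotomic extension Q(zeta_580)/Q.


The degree equals Euler's totient phi(580).
580 = 2^2 * 5 * 29
phi(580) = 224

224


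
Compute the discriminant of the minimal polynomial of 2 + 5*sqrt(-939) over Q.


The element 2 + 5*sqrt(-939) has minimal polynomial:
x^2 - 4*x + 23479
Discriminant = (-4)^2 - 4*(23479)
= 16 - 93916
= -93900

-93900


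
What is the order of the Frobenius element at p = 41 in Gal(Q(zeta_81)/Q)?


The Frobenius at p in Gal(Q(zeta_n)/Q) = (Z/nZ)* is the class of p, so its order is ord_81(41), the smallest k >= 1 with 41^k = 1 mod 81.
n = 81 = 3^4, phi(81) = 54; the order divides phi(n).
Divisors of 54: 1, 2, 3, 6, 9, 18, 27, 54
Repeated squaring mod 81: 41^1 = 41, 41^2 = 61, 41^4 = 76, 41^8 = 25, 41^16 = 58, 41^32 = 43
Test divisors in increasing order:
  k=1: 41^1 = 41 mod 81
  k=2: 41^2 = 61 mod 81
  k=3: 41^3 = 61 * 41 = 71 mod 81
  k=6: 41^6 = 76 * 61 = 19 mod 81
  k=9: 41^9 = 25 * 41 = 53 mod 81
  k=18: 41^18 = 58 * 61 = 55 mod 81
  k=27: 41^27 = 58 * 25 * 61 * 41 = 80 mod 81
  k=54: 41^54 = 43 * 58 * 76 * 61 = 1 mod 81  <- first divisor giving 1
Order = 54

54


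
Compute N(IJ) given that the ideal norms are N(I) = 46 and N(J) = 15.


N(IJ) = N(I) * N(J)
= 46 * 15
= 690

690


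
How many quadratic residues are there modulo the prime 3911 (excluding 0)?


For prime p, the number of non-zero quadratic residues is (p-1)/2.
= (3911-1)/2
= 1955

1955


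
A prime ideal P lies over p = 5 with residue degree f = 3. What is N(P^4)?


N(P^a) = p^(a*f)
= 5^(4*3)
= 5^12
= 244140625

244140625


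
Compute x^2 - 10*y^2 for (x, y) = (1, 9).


x^2 - d*y^2
= 1^2 - 10*9^2
= 1 - 810
= -809

-809


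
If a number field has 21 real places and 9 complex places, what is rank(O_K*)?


By Dirichlet's unit theorem:
rank = r1 + r2 - 1
= 21 + 9 - 1
= 29

29


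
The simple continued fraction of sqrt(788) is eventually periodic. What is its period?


Run the CF algorithm for sqrt(788).
a_0 = floor(sqrt(788)) = 28; set m_0=0, q_0=1.
Recurrence: m' = q*a - m,  q' = (d - m'^2)/q,  a' = floor((a_0 + m')/q').
  step 1: m=28, q=4, a=14
  step 2: m=28, q=1, a=56
a_2 = 2*a_0 = 56, so the period closes here.
sqrt(788) = [28; 14, 56]
Period length = 2

2


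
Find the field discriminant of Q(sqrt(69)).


For K = Q(sqrt(d)) with d squarefree: disc(K) = d if d = 1 mod 4, and disc(K) = 4d if d = 2 or 3 mod 4.
Here d = 69, and d mod 4 = 1.
d = 1 mod 4 (O_K = Z[(1+sqrt(d))/2]), so disc(K) = d = 69

69


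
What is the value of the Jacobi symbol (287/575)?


Compute (287/575) via quadratic reciprocity:
  reciprocity: (287/575) -> -(575/287)
  reduce: (1/287)
  (1/287) = 1
Product of signs = -1

-1


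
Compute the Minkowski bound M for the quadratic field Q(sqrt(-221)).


d = -221, d mod 4 = 3, so disc(K) = 4d = -884; |disc(K)| = 884
Imaginary quadratic field, so n = 2, s = r2 = 1, r1 = 0
M = (n!/n^n) * (4/pi)^s * sqrt(|disc(K)|) = (2!/2^2) * (4/pi)^1 * sqrt(884)
= 0.5 * 1.273240 * 29.732137
= 18.9281

18.9281


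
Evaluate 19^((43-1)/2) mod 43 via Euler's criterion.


p = 43 is prime and the exponent is (p-1)/2 = 21, so by Euler's criterion 19^21 = (19/43) = +1 or -1 mod 43.
Compute by square-and-multiply:
  21 = 16 + 4 + 1 (binary 10101)
  Repeated squaring mod 43: 19^1 = 19, 19^2 = 17, 19^4 = 31, 19^8 = 15, 19^16 = 10
  19^21 = 19^16 * 19^4 * 19^1 = 10 * 31 * 19 mod 43
    10 * 31 = 310 = 9 mod 43
    9 * 19 = 171 = 42 mod 43
  19^21 = 42 mod 43
Result 42 = p - 1 = -1 mod 43: 19 is a quadratic non-residue mod 43. As a residue in [0, p-1] the value is 42.
19^21 mod 43 = 42

42


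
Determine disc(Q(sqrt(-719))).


For K = Q(sqrt(d)) with d squarefree: disc(K) = d if d = 1 mod 4, and disc(K) = 4d if d = 2 or 3 mod 4.
Here d = -719, and d mod 4 = 1.
d = 1 mod 4 (O_K = Z[(1+sqrt(d))/2]), so disc(K) = d = -719

-719


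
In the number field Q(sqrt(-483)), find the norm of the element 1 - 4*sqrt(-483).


N(a + b*sqrt(d)) = a^2 - d*b^2
= (1)^2 - (-483)*(-4)^2
= 1 + 7728
= 7729

7729


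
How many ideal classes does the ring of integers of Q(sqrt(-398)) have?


K = Q(sqrt(-398)). d mod 4 = 2, so D = disc(K) = 4d = -1592
h(K) equals the number of primitive reduced positive-definite forms (a, b, c) = a*x^2 + b*x*y + c*y^2 with b^2 - 4ac = D,
where reduced means |b| <= a <= c, with b >= 0 whenever |b| = a or a = c, and primitive means gcd(a, b, c) = 1.
Reduced forces 3a^2 <= |D| = 1592, so 1 <= a <= 23; b must have the parity of D, and c = (b^2 - D)/(4a) must be an integer >= a.
Enumerate a = 1..23, b in [-a, a]:
  a=1: (1, 0, 398)  [1]
  a=2: (2, 0, 199)  [1]
  a=3: (3, -2, 133), (3, 2, 133)  [2]
  a=4..5: none
  a=6: (6, -4, 67), (6, 4, 67)  [2]
  a=7: (7, -2, 57), (7, 2, 57)  [2]
  a=8: none
  a=9: (9, -8, 46), (9, 8, 46)  [2]
  a=10: none
  a=11: (11, -6, 37), (11, 6, 37)  [2]
  a=12..13: none
  a=14: (14, -12, 31), (14, 12, 31)  [2]
  a=15..17: none
  a=18: (18, -8, 23), (18, 8, 23)  [2]
  a=19: (19, -2, 21), (19, 2, 21)  [2]
  a=20: none
  a=21: (21, -16, 22), (21, 16, 22)  [2]
  a=22..23: none
Total reduced forms: 1 + 1 + 2 + 2 + 2 + 2 + 2 + 2 + 2 + 2 + 2 = 20
h = 20

20


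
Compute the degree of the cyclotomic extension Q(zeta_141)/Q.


The degree equals Euler's totient phi(141).
141 = 3 * 47
phi(141) = 92

92


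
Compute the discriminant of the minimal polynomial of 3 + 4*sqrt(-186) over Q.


The element 3 + 4*sqrt(-186) has minimal polynomial:
x^2 - 6*x + 2985
Discriminant = (-6)^2 - 4*(2985)
= 36 - 11940
= -11904

-11904


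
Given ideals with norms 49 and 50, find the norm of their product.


N(IJ) = N(I) * N(J)
= 49 * 50
= 2450

2450


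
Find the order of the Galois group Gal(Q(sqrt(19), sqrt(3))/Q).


The 2 square roots of distinct primes are multiplicatively independent over Q,
so [K:Q] = 2^2 and Gal(K/Q) is isomorphic to (Z/2Z)^2.
|Gal| = 2^2 = 4

4


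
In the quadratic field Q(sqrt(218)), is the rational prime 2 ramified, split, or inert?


K = Q(sqrt(218)). Since d mod 4 = 2, disc(K) = 872.
Check p | disc: 872 mod 2 = 0.
p divides disc, so p ramifies: (p) = P^2 with e=2, f=1, g=1.
Therefore p is ramified.

ramified


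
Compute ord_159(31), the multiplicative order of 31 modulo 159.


We want ord_159(31), the smallest k >= 1 with 31^k = 1 mod 159.
n = 159 = 3 * 53, phi(159) = 104; the order divides phi(n).
Divisors of 104: 1, 2, 4, 8, 13, 26, 52, 104
Repeated squaring mod 159: 31^1 = 31, 31^2 = 7, 31^4 = 49, 31^8 = 16, 31^16 = 97, 31^32 = 28, 31^64 = 148
Test divisors in increasing order:
  k=1: 31^1 = 31 mod 159
  k=2: 31^2 = 7 mod 159
  k=4: 31^4 = 49 mod 159
  k=8: 31^8 = 16 mod 159
  k=13: 31^13 = 16 * 49 * 31 = 136 mod 159
  k=26: 31^26 = 97 * 16 * 7 = 52 mod 159
  k=52: 31^52 = 28 * 97 * 49 = 1 mod 159  <- first divisor giving 1
Order = 52

52


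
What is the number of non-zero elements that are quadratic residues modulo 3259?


For prime p, the number of non-zero quadratic residues is (p-1)/2.
= (3259-1)/2
= 1629

1629


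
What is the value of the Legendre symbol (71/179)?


p = 179 is prime, so compute (71/179) with the reciprocity algorithm (Jacobi-symbol steps: pull out 2s via (2/n), flip via reciprocity, reduce):
  reciprocity: (71/179) -> -(179/71)
  reduce: (37/71)
  reciprocity: (37/71) -> +(71/37)
  reduce: (34/37)
  pull out 2: (2/37) = -1  (since 37 mod 8 = 5)
  reciprocity: (17/37) -> +(37/17)
  reduce: (3/17)
  reciprocity: (3/17) -> +(17/3)
  reduce: (2/3)
  pull out 2: (2/3) = -1  (since 3 mod 8 = 3)
  (1/3) = 1
Product of signs = -1
(71/179) = -1

-1


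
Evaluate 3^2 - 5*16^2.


x^2 - d*y^2
= 3^2 - 5*16^2
= 9 - 1280
= -1271

-1271


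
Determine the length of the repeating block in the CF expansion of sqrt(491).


Run the CF algorithm for sqrt(491).
a_0 = floor(sqrt(491)) = 22; set m_0=0, q_0=1.
Recurrence: m' = q*a - m,  q' = (d - m'^2)/q,  a' = floor((a_0 + m')/q').
  step 1: m=22, q=7, a=6
  step 2: m=20, q=13, a=3
  step 3: m=19, q=10, a=4
  step 4: m=21, q=5, a=8
  step 5: m=19, q=26, a=1
  step 6: m=7, q=17, a=1
  step 7: m=10, q=23, a=1
  step 8: m=13, q=14, a=2
  step 9: m=15, q=19, a=1
  step 10: m=4, q=25, a=1
  step 11: m=21, q=2, a=21
  step 12: m=21, q=25, a=1
  step 13: m=4, q=19, a=1
  step 14: m=15, q=14, a=2
  step 15: m=13, q=23, a=1
  step 16: m=10, q=17, a=1
  step 17: m=7, q=26, a=1
  step 18: m=19, q=5, a=8
  step 19: m=21, q=10, a=4
  step 20: m=19, q=13, a=3
  step 21: m=20, q=7, a=6
  step 22: m=22, q=1, a=44
a_22 = 2*a_0 = 44, so the period closes here.
sqrt(491) = [22; 6, 3, 4, 8, 1, 1, 1, 2, 1, 1, 21, 1, 1, 2, 1, 1, 1, 8, 4, 3, 6, 44]
Period length = 22

22


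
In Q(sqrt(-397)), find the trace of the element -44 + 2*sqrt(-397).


Tr(a + b*sqrt(d)) = (a + b*sqrt(d)) + (a - b*sqrt(d)) = 2a
= 2 * (-44)
= -88

-88


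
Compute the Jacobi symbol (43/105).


Compute (43/105) via quadratic reciprocity:
  reciprocity: (43/105) -> +(105/43)
  reduce: (19/43)
  reciprocity: (19/43) -> -(43/19)
  reduce: (5/19)
  reciprocity: (5/19) -> +(19/5)
  reduce: (4/5)
  pull out 2: (2/5) = -1  (since 5 mod 8 = 5)
  pull out 2: (2/5) = -1  (since 5 mod 8 = 5)
  (1/5) = 1
Product of signs = -1

-1


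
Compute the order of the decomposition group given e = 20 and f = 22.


|D_P| = e * f
= 20 * 22
= 440

440


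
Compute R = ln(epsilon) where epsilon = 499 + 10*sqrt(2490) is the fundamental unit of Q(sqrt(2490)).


epsilon = 499 + 10*sqrt(2490)
= 997.9990
R = ln(997.9990)
= 6.9058

6.9058


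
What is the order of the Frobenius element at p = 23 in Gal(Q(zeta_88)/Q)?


The Frobenius at p in Gal(Q(zeta_n)/Q) = (Z/nZ)* is the class of p, so its order is ord_88(23), the smallest k >= 1 with 23^k = 1 mod 88.
n = 88 = 2^3 * 11, phi(88) = 40; the order divides phi(n).
Divisors of 40: 1, 2, 4, 5, 8, 10, 20, 40
Repeated squaring mod 88: 23^1 = 23, 23^2 = 1, 23^4 = 1, 23^8 = 1, 23^16 = 1, 23^32 = 1
Test divisors in increasing order:
  k=1: 23^1 = 23 mod 88
  k=2: 23^2 = 1 mod 88  <- first divisor giving 1
Order = 2

2


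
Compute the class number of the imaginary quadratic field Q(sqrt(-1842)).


K = Q(sqrt(-1842)). d mod 4 = 2, so D = disc(K) = 4d = -7368
h(K) equals the number of primitive reduced positive-definite forms (a, b, c) = a*x^2 + b*x*y + c*y^2 with b^2 - 4ac = D,
where reduced means |b| <= a <= c, with b >= 0 whenever |b| = a or a = c, and primitive means gcd(a, b, c) = 1.
Reduced forces 3a^2 <= |D| = 7368, so 1 <= a <= 49; b must have the parity of D, and c = (b^2 - D)/(4a) must be an integer >= a.
Enumerate a = 1..49, b in [-a, a]:
  a=1: (1, 0, 1842)  [1]
  a=2: (2, 0, 921)  [1]
  a=3: (3, 0, 614)  [1]
  a=4..5: none
  a=6: (6, 0, 307)  [1]
  a=7..12: none
  a=13: (13, -4, 142), (13, 4, 142)  [2]
  a=14..18: none
  a=19: (19, -2, 97), (19, 2, 97)  [2]
  a=20..25: none
  a=26: (26, -4, 71), (26, 4, 71)  [2]
  a=27..30: none
  a=31: (31, -14, 61), (31, 14, 61)  [2]
  a=32..37: none
  a=38: (38, -36, 57), (38, 36, 57)  [2]
  a=39: (39, -30, 53), (39, 30, 53)  [2]
  a=40..49: none
Total reduced forms: 1 + 1 + 1 + 1 + 2 + 2 + 2 + 2 + 2 + 2 = 16
h = 16

16


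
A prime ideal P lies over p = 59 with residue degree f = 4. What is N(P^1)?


N(P^a) = p^(a*f)
= 59^(1*4)
= 59^4
= 12117361

12117361


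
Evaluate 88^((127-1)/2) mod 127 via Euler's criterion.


p = 127 is prime and the exponent is (p-1)/2 = 63, so by Euler's criterion 88^63 = (88/127) = +1 or -1 mod 127.
Compute by square-and-multiply:
  63 = 32 + 16 + 8 + 4 + 2 + 1 (binary 111111)
  Repeated squaring mod 127: 88^1 = 88, 88^2 = 124, 88^4 = 9, 88^8 = 81, 88^16 = 84, 88^32 = 71
  88^63 = 88^32 * 88^16 * 88^8 * 88^4 * 88^2 * 88^1 = 71 * 84 * 81 * 9 * 124 * 88 mod 127
    71 * 84 = 5964 = 122 mod 127
    122 * 81 = 9882 = 103 mod 127
    103 * 9 = 927 = 38 mod 127
    38 * 124 = 4712 = 13 mod 127
    13 * 88 = 1144 = 1 mod 127
  88^63 = 1 mod 127
Result 1: 88 is a quadratic residue mod 127.
88^63 mod 127 = 1

1


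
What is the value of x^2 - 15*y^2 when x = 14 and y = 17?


x^2 - d*y^2
= 14^2 - 15*17^2
= 196 - 4335
= -4139

-4139


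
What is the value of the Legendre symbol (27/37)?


p = 37 is prime, so compute (27/37) with the reciprocity algorithm (Jacobi-symbol steps: pull out 2s via (2/n), flip via reciprocity, reduce):
  reciprocity: (27/37) -> +(37/27)
  reduce: (10/27)
  pull out 2: (2/27) = -1  (since 27 mod 8 = 3)
  reciprocity: (5/27) -> +(27/5)
  reduce: (2/5)
  pull out 2: (2/5) = -1  (since 5 mod 8 = 5)
  (1/5) = 1
Product of signs = 1
(27/37) = 1

1


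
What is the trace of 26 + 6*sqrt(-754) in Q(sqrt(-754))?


Tr(a + b*sqrt(d)) = (a + b*sqrt(d)) + (a - b*sqrt(d)) = 2a
= 2 * (26)
= 52

52


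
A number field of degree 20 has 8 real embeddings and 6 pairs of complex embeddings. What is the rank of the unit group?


By Dirichlet's unit theorem:
rank = r1 + r2 - 1
= 8 + 6 - 1
= 13

13


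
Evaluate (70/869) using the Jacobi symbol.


Compute (70/869) via quadratic reciprocity:
  pull out 2: (2/869) = -1  (since 869 mod 8 = 5)
  reciprocity: (35/869) -> +(869/35)
  reduce: (29/35)
  reciprocity: (29/35) -> +(35/29)
  reduce: (6/29)
  pull out 2: (2/29) = -1  (since 29 mod 8 = 5)
  reciprocity: (3/29) -> +(29/3)
  reduce: (2/3)
  pull out 2: (2/3) = -1  (since 3 mod 8 = 3)
  (1/3) = 1
Product of signs = -1

-1


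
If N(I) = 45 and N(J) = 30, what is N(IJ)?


N(IJ) = N(I) * N(J)
= 45 * 30
= 1350

1350


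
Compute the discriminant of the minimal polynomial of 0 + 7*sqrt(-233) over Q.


The element 0 + 7*sqrt(-233) has minimal polynomial:
x^2 + 0*x + 11417
Discriminant = (0)^2 - 4*(11417)
= 0 - 45668
= -45668

-45668


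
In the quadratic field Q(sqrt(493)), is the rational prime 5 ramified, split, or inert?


K = Q(sqrt(493)). Since d mod 4 = 1, disc(K) = 493.
Check p | disc: 493 mod 5 = 3.
p does not divide disc. Compute Legendre symbol (d/p):
3^((5-1)/2) mod 5 = -1
(d/p) = -1, so p is inert: (p) stays prime with e=1, f=2, g=1.
Therefore p is inert.

inert


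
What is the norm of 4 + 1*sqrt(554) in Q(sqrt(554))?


N(a + b*sqrt(d)) = a^2 - d*b^2
= (4)^2 - (554)*(1)^2
= 16 - 554
= -538

-538


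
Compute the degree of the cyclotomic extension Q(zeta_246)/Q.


The degree equals Euler's totient phi(246).
246 = 2 * 3 * 41
phi(246) = 80

80


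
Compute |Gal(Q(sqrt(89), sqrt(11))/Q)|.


The 2 square roots of distinct primes are multiplicatively independent over Q,
so [K:Q] = 2^2 and Gal(K/Q) is isomorphic to (Z/2Z)^2.
|Gal| = 2^2 = 4

4


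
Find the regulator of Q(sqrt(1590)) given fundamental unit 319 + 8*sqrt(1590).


epsilon = 319 + 8*sqrt(1590)
= 637.9984
R = ln(637.9984)
= 6.4583

6.4583


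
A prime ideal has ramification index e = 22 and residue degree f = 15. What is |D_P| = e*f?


|D_P| = e * f
= 22 * 15
= 330

330


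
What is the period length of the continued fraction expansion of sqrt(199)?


Run the CF algorithm for sqrt(199).
a_0 = floor(sqrt(199)) = 14; set m_0=0, q_0=1.
Recurrence: m' = q*a - m,  q' = (d - m'^2)/q,  a' = floor((a_0 + m')/q').
  step 1: m=14, q=3, a=9
  step 2: m=13, q=10, a=2
  step 3: m=7, q=15, a=1
  step 4: m=8, q=9, a=2
  step 5: m=10, q=11, a=2
  step 6: m=12, q=5, a=5
  step 7: m=13, q=6, a=4
  step 8: m=11, q=13, a=1
  step 9: m=2, q=15, a=1
  step 10: m=13, q=2, a=13
  step 11: m=13, q=15, a=1
  step 12: m=2, q=13, a=1
  step 13: m=11, q=6, a=4
  step 14: m=13, q=5, a=5
  step 15: m=12, q=11, a=2
  step 16: m=10, q=9, a=2
  step 17: m=8, q=15, a=1
  step 18: m=7, q=10, a=2
  step 19: m=13, q=3, a=9
  step 20: m=14, q=1, a=28
a_20 = 2*a_0 = 28, so the period closes here.
sqrt(199) = [14; 9, 2, 1, 2, 2, 5, 4, 1, 1, 13, 1, 1, 4, 5, 2, 2, 1, 2, 9, 28]
Period length = 20

20


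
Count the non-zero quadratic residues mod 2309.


For prime p, the number of non-zero quadratic residues is (p-1)/2.
= (2309-1)/2
= 1154

1154


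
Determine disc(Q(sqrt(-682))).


For K = Q(sqrt(d)) with d squarefree: disc(K) = d if d = 1 mod 4, and disc(K) = 4d if d = 2 or 3 mod 4.
Here d = -682, and d mod 4 = 2.
d = 2 mod 4, not 1 (O_K = Z[sqrt(d)]), so disc(K) = 4d = 4 * (-682) = -2728

-2728


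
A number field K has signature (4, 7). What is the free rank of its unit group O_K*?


By Dirichlet's unit theorem:
rank = r1 + r2 - 1
= 4 + 7 - 1
= 10

10


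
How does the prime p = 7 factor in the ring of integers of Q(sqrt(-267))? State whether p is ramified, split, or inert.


K = Q(sqrt(-267)). Since d mod 4 = 1, disc(K) = -267.
Check p | disc: -267 mod 7 = 6.
p does not divide disc. Compute Legendre symbol (d/p):
6^((7-1)/2) mod 7 = -1
(d/p) = -1, so p is inert: (p) stays prime with e=1, f=2, g=1.
Therefore p is inert.

inert


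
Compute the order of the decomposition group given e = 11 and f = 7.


|D_P| = e * f
= 11 * 7
= 77

77


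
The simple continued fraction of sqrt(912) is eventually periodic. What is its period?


Run the CF algorithm for sqrt(912).
a_0 = floor(sqrt(912)) = 30; set m_0=0, q_0=1.
Recurrence: m' = q*a - m,  q' = (d - m'^2)/q,  a' = floor((a_0 + m')/q').
  step 1: m=30, q=12, a=5
  step 2: m=30, q=1, a=60
a_2 = 2*a_0 = 60, so the period closes here.
sqrt(912) = [30; 5, 60]
Period length = 2

2


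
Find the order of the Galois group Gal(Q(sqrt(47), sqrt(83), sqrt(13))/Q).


The 3 square roots of distinct primes are multiplicatively independent over Q,
so [K:Q] = 2^3 and Gal(K/Q) is isomorphic to (Z/2Z)^3.
|Gal| = 2^3 = 8

8


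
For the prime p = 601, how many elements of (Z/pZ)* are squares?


For prime p, the number of non-zero quadratic residues is (p-1)/2.
= (601-1)/2
= 300

300


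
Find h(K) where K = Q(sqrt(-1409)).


K = Q(sqrt(-1409)). d mod 4 = 3, so D = disc(K) = 4d = -5636
h(K) equals the number of primitive reduced positive-definite forms (a, b, c) = a*x^2 + b*x*y + c*y^2 with b^2 - 4ac = D,
where reduced means |b| <= a <= c, with b >= 0 whenever |b| = a or a = c, and primitive means gcd(a, b, c) = 1.
Reduced forces 3a^2 <= |D| = 5636, so 1 <= a <= 43; b must have the parity of D, and c = (b^2 - D)/(4a) must be an integer >= a.
Enumerate a = 1..43, b in [-a, a]:
  a=1: (1, 0, 1409)  [1]
  a=2: (2, 2, 705)  [1]
  a=3: (3, -2, 470), (3, 2, 470)  [2]
  a=4: none
  a=5: (5, -2, 282), (5, 2, 282)  [2]
  a=6: (6, -2, 235), (6, 2, 235)  [2]
  a=7..8: none
  a=9: (9, -4, 157), (9, 4, 157)  [2]
  a=10: (10, -2, 141), (10, 2, 141)  [2]
  a=11..14: none
  a=15: (15, -8, 95), (15, -2, 94), (15, 2, 94), (15, 8, 95)  [4]
  a=16: none
  a=17: (17, -12, 85), (17, 12, 85)  [2]
  a=18: (18, -14, 81), (18, 14, 81)  [2]
  a=19: (19, -8, 75), (19, 8, 75)  [2]
  a=20..24: none
  a=25: (25, -8, 57), (25, 8, 57)  [2]
  a=26: none
  a=27: (27, -14, 54), (27, 14, 54)  [2]
  a=28..29: none
  a=30: (30, -22, 51), (30, -2, 47), (30, 2, 47), (30, 22, 51)  [4]
  a=31..33: none
  a=34: (34, -22, 45), (34, 22, 45)  [2]
  a=35..36: none
  a=37: (37, -32, 45), (37, 32, 45)  [2]
  a=38: (38, -30, 43), (38, 30, 43)  [2]
  a=39..43: none
Total reduced forms: 1 + 1 + 2 + 2 + 2 + 2 + 2 + 4 + 2 + 2 + 2 + 2 + 2 + 4 + 2 + 2 + 2 = 36
h = 36

36


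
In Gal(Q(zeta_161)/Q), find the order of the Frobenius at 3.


The Frobenius at p in Gal(Q(zeta_n)/Q) = (Z/nZ)* is the class of p, so its order is ord_161(3), the smallest k >= 1 with 3^k = 1 mod 161.
n = 161 = 7 * 23, phi(161) = 132; the order divides phi(n).
Divisors of 132: 1, 2, 3, 4, 6, 11, 12, 22, 33, 44, 66, 132
Repeated squaring mod 161: 3^1 = 3, 3^2 = 9, 3^4 = 81, 3^8 = 121, 3^16 = 151, 3^32 = 100, 3^64 = 18, 3^128 = 2
Test divisors in increasing order:
  k=1: 3^1 = 3 mod 161
  k=2: 3^2 = 9 mod 161
  k=3: 3^3 = 9 * 3 = 27 mod 161
  k=4: 3^4 = 81 mod 161
  k=6: 3^6 = 81 * 9 = 85 mod 161
  k=11: 3^11 = 121 * 9 * 3 = 47 mod 161
  k=12: 3^12 = 121 * 81 = 141 mod 161
  k=22: 3^22 = 151 * 81 * 9 = 116 mod 161
  k=33: 3^33 = 100 * 3 = 139 mod 161
  k=44: 3^44 = 100 * 121 * 81 = 93 mod 161
  k=66: 3^66 = 18 * 9 = 1 mod 161  <- first divisor giving 1
Order = 66

66


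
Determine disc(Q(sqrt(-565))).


For K = Q(sqrt(d)) with d squarefree: disc(K) = d if d = 1 mod 4, and disc(K) = 4d if d = 2 or 3 mod 4.
Here d = -565, and d mod 4 = 3.
d = 3 mod 4, not 1 (O_K = Z[sqrt(d)]), so disc(K) = 4d = 4 * (-565) = -2260

-2260


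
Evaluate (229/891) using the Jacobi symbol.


Compute (229/891) via quadratic reciprocity:
  reciprocity: (229/891) -> +(891/229)
  reduce: (204/229)
  pull out 2: (2/229) = -1  (since 229 mod 8 = 5)
  pull out 2: (2/229) = -1  (since 229 mod 8 = 5)
  reciprocity: (51/229) -> +(229/51)
  reduce: (25/51)
  reciprocity: (25/51) -> +(51/25)
  reduce: (1/25)
  (1/25) = 1
Product of signs = 1

1


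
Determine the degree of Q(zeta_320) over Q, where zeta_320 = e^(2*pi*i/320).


The degree equals Euler's totient phi(320).
320 = 2^6 * 5
phi(320) = 128

128


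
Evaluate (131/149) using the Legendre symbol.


p = 149 is prime, so compute (131/149) with the reciprocity algorithm (Jacobi-symbol steps: pull out 2s via (2/n), flip via reciprocity, reduce):
  reciprocity: (131/149) -> +(149/131)
  reduce: (18/131)
  pull out 2: (2/131) = -1  (since 131 mod 8 = 3)
  reciprocity: (9/131) -> +(131/9)
  reduce: (5/9)
  reciprocity: (5/9) -> +(9/5)
  reduce: (4/5)
  pull out 2: (2/5) = -1  (since 5 mod 8 = 5)
  pull out 2: (2/5) = -1  (since 5 mod 8 = 5)
  (1/5) = 1
Product of signs = -1
(131/149) = -1

-1


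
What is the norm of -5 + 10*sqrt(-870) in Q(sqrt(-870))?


N(a + b*sqrt(d)) = a^2 - d*b^2
= (-5)^2 - (-870)*(10)^2
= 25 + 87000
= 87025

87025


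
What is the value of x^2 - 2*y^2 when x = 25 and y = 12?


x^2 - d*y^2
= 25^2 - 2*12^2
= 625 - 288
= 337

337


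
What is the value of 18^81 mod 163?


p = 163 is prime and the exponent is (p-1)/2 = 81, so by Euler's criterion 18^81 = (18/163) = +1 or -1 mod 163.
Compute by square-and-multiply:
  81 = 64 + 16 + 1 (binary 1010001)
  Repeated squaring mod 163: 18^1 = 18, 18^2 = 161, 18^4 = 4, 18^8 = 16, 18^16 = 93, 18^32 = 10, 18^64 = 100
  18^81 = 18^64 * 18^16 * 18^1 = 100 * 93 * 18 mod 163
    100 * 93 = 9300 = 9 mod 163
    9 * 18 = 162 = 162 mod 163
  18^81 = 162 mod 163
Result 162 = p - 1 = -1 mod 163: 18 is a quadratic non-residue mod 163. As a residue in [0, p-1] the value is 162.
18^81 mod 163 = 162

162


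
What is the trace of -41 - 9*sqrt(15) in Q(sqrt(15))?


Tr(a + b*sqrt(d)) = (a + b*sqrt(d)) + (a - b*sqrt(d)) = 2a
= 2 * (-41)
= -82

-82


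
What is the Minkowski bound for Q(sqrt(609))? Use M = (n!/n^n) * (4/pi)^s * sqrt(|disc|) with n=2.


d = 609, d mod 4 = 1, so disc(K) = d = 609; |disc(K)| = 609
Real quadratic field, so n = 2, s = r2 = 0, r1 = 2
M = (n!/n^n) * (4/pi)^s * sqrt(|disc(K)|) = (2!/2^2) * (4/pi)^0 * sqrt(609)
= 0.5 * 1.000000 * 24.677925
= 12.3390

12.3390


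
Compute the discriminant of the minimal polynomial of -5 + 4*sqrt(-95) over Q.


The element -5 + 4*sqrt(-95) has minimal polynomial:
x^2 + 10*x + 1545
Discriminant = (10)^2 - 4*(1545)
= 100 - 6180
= -6080

-6080


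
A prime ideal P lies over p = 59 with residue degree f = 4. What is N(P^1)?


N(P^a) = p^(a*f)
= 59^(1*4)
= 59^4
= 12117361

12117361


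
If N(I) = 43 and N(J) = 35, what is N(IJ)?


N(IJ) = N(I) * N(J)
= 43 * 35
= 1505

1505


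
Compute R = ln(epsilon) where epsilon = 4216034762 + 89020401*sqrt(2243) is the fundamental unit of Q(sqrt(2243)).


epsilon = 4216034762 + 89020401*sqrt(2243)
= 8.4321e+09
R = ln(8.4321e+09)
= 22.8553

22.8553


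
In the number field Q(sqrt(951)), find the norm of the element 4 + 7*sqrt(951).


N(a + b*sqrt(d)) = a^2 - d*b^2
= (4)^2 - (951)*(7)^2
= 16 - 46599
= -46583

-46583


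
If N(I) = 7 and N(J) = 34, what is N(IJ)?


N(IJ) = N(I) * N(J)
= 7 * 34
= 238

238


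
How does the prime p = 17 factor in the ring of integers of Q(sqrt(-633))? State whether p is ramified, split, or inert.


K = Q(sqrt(-633)). Since d mod 4 = 3, disc(K) = -2532.
Check p | disc: -2532 mod 17 = 1.
p does not divide disc. Compute Legendre symbol (d/p):
13^((17-1)/2) mod 17 = 1
(d/p) = 1, so p splits: (p) = P*P' with e=1, f=1, g=2.
Therefore p is split.

split


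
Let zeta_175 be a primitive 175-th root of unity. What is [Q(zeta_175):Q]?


The degree equals Euler's totient phi(175).
175 = 5^2 * 7
phi(175) = 120

120


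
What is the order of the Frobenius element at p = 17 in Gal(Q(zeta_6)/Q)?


The Frobenius at p in Gal(Q(zeta_n)/Q) = (Z/nZ)* is the class of p, so its order is ord_6(17), the smallest k >= 1 with 17^k = 1 mod 6.
n = 6 = 2 * 3, phi(6) = 2; the order divides phi(n).
Divisors of 2: 1, 2
Repeated squaring mod 6: 17^1 = 5, 17^2 = 1
Test divisors in increasing order:
  k=1: 17^1 = 5 mod 6
  k=2: 17^2 = 1 mod 6  <- first divisor giving 1
Order = 2

2


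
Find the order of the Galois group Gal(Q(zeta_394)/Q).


|Gal(Q(zeta_394)/Q)| = phi(394)
= 196

196


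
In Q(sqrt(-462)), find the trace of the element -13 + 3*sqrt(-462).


Tr(a + b*sqrt(d)) = (a + b*sqrt(d)) + (a - b*sqrt(d)) = 2a
= 2 * (-13)
= -26

-26


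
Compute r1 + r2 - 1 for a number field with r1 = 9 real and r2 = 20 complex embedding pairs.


By Dirichlet's unit theorem:
rank = r1 + r2 - 1
= 9 + 20 - 1
= 28

28


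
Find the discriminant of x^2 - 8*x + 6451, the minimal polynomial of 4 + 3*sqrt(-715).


The element 4 + 3*sqrt(-715) has minimal polynomial:
x^2 - 8*x + 6451
Discriminant = (-8)^2 - 4*(6451)
= 64 - 25804
= -25740

-25740


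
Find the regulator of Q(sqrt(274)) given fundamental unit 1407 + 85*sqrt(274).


epsilon = 1407 + 85*sqrt(274)
= 2814.0004
R = ln(2814.0004)
= 7.9424

7.9424


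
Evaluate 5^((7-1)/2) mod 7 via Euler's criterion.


p = 7 is prime and the exponent is (p-1)/2 = 3, so by Euler's criterion 5^3 = (5/7) = +1 or -1 mod 7.
Compute by square-and-multiply:
  3 = 2 + 1 (binary 11)
  Repeated squaring mod 7: 5^1 = 5, 5^2 = 4
  5^3 = 5^2 * 5^1 = 4 * 5 mod 7
    4 * 5 = 20 = 6 mod 7
  5^3 = 6 mod 7
Result 6 = p - 1 = -1 mod 7: 5 is a quadratic non-residue mod 7. As a residue in [0, p-1] the value is 6.
5^3 mod 7 = 6

6


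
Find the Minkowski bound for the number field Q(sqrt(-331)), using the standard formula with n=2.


d = -331, d mod 4 = 1, so disc(K) = d = -331; |disc(K)| = 331
Imaginary quadratic field, so n = 2, s = r2 = 1, r1 = 0
M = (n!/n^n) * (4/pi)^s * sqrt(|disc(K)|) = (2!/2^2) * (4/pi)^1 * sqrt(331)
= 0.5 * 1.273240 * 18.193405
= 11.5823

11.5823


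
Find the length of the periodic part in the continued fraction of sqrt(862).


Run the CF algorithm for sqrt(862).
a_0 = floor(sqrt(862)) = 29; set m_0=0, q_0=1.
Recurrence: m' = q*a - m,  q' = (d - m'^2)/q,  a' = floor((a_0 + m')/q').
  step 1: m=29, q=21, a=2
  step 2: m=13, q=33, a=1
  step 3: m=20, q=14, a=3
  step 4: m=22, q=27, a=1
  step 5: m=5, q=31, a=1
  step 6: m=26, q=6, a=9
  step 7: m=28, q=13, a=4
  step 8: m=24, q=22, a=2
  step 9: m=20, q=21, a=2
  step 10: m=22, q=18, a=2
  step 11: m=14, q=37, a=1
  step 12: m=23, q=9, a=5
  step 13: m=22, q=42, a=1
  step 14: m=20, q=11, a=4
  step 15: m=24, q=26, a=2
  step 16: m=28, q=3, a=19
  step 17: m=29, q=7, a=8
  step 18: m=27, q=19, a=2
  step 19: m=11, q=39, a=1
  step 20: m=28, q=2, a=28
  step 21: m=28, q=39, a=1
  step 22: m=11, q=19, a=2
  step 23: m=27, q=7, a=8
  step 24: m=29, q=3, a=19
  step 25: m=28, q=26, a=2
  step 26: m=24, q=11, a=4
  step 27: m=20, q=42, a=1
  step 28: m=22, q=9, a=5
  step 29: m=23, q=37, a=1
  step 30: m=14, q=18, a=2
  step 31: m=22, q=21, a=2
  step 32: m=20, q=22, a=2
  step 33: m=24, q=13, a=4
  step 34: m=28, q=6, a=9
  step 35: m=26, q=31, a=1
  step 36: m=5, q=27, a=1
  step 37: m=22, q=14, a=3
  step 38: m=20, q=33, a=1
  step 39: m=13, q=21, a=2
  step 40: m=29, q=1, a=58
a_40 = 2*a_0 = 58, so the period closes here.
sqrt(862) = [29; 2, 1, 3, 1, 1, 9, 4, 2, 2, 2, 1, 5, 1, 4, 2, 19, 8, 2, 1, 28, 1, 2, 8, 19, 2, 4, 1, 5, 1, 2, 2, 2, 4, 9, 1, 1, 3, 1, 2, 58]
Period length = 40

40


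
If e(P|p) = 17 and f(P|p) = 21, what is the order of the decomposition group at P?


|D_P| = e * f
= 17 * 21
= 357

357


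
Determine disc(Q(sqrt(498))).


For K = Q(sqrt(d)) with d squarefree: disc(K) = d if d = 1 mod 4, and disc(K) = 4d if d = 2 or 3 mod 4.
Here d = 498, and d mod 4 = 2.
d = 2 mod 4, not 1 (O_K = Z[sqrt(d)]), so disc(K) = 4d = 4 * (498) = 1992

1992


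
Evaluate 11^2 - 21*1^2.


x^2 - d*y^2
= 11^2 - 21*1^2
= 121 - 21
= 100

100


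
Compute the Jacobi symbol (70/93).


Compute (70/93) via quadratic reciprocity:
  pull out 2: (2/93) = -1  (since 93 mod 8 = 5)
  reciprocity: (35/93) -> +(93/35)
  reduce: (23/35)
  reciprocity: (23/35) -> -(35/23)
  reduce: (12/23)
  pull out 2: (2/23) = +1  (since 23 mod 8 = 7)
  pull out 2: (2/23) = +1  (since 23 mod 8 = 7)
  reciprocity: (3/23) -> -(23/3)
  reduce: (2/3)
  pull out 2: (2/3) = -1  (since 3 mod 8 = 3)
  (1/3) = 1
Product of signs = 1

1


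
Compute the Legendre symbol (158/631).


p = 631 is prime, so compute (158/631) with the reciprocity algorithm (Jacobi-symbol steps: pull out 2s via (2/n), flip via reciprocity, reduce):
  pull out 2: (2/631) = +1  (since 631 mod 8 = 7)
  reciprocity: (79/631) -> -(631/79)
  reduce: (78/79)
  pull out 2: (2/79) = +1  (since 79 mod 8 = 7)
  reciprocity: (39/79) -> -(79/39)
  reduce: (1/39)
  (1/39) = 1
Product of signs = 1
(158/631) = 1

1


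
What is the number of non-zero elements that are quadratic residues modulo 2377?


For prime p, the number of non-zero quadratic residues is (p-1)/2.
= (2377-1)/2
= 1188

1188


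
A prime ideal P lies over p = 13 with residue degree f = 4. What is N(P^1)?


N(P^a) = p^(a*f)
= 13^(1*4)
= 13^4
= 28561

28561


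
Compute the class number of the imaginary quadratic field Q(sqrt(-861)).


K = Q(sqrt(-861)). d mod 4 = 3, so D = disc(K) = 4d = -3444
h(K) equals the number of primitive reduced positive-definite forms (a, b, c) = a*x^2 + b*x*y + c*y^2 with b^2 - 4ac = D,
where reduced means |b| <= a <= c, with b >= 0 whenever |b| = a or a = c, and primitive means gcd(a, b, c) = 1.
Reduced forces 3a^2 <= |D| = 3444, so 1 <= a <= 33; b must have the parity of D, and c = (b^2 - D)/(4a) must be an integer >= a.
Enumerate a = 1..33, b in [-a, a]:
  a=1: (1, 0, 861)  [1]
  a=2: (2, 2, 431)  [1]
  a=3: (3, 0, 287)  [1]
  a=4: none
  a=5: (5, -4, 173), (5, 4, 173)  [2]
  a=6: (6, 6, 145)  [1]
  a=7: (7, 0, 123)  [1]
  a=8..9: none
  a=10: (10, -6, 87), (10, 6, 87)  [2]
  a=11..12: none
  a=13: (13, -12, 69), (13, 12, 69)  [2]
  a=14: (14, 14, 65)  [1]
  a=15: (15, -6, 58), (15, 6, 58)  [2]
  a=16..20: none
  a=21: (21, 0, 41)  [1]
  a=22: none
  a=23: (23, -12, 39), (23, 12, 39)  [2]
  a=24: none
  a=25: (25, -16, 37), (25, 16, 37)  [2]
  a=26: (26, -14, 35), (26, 14, 35)  [2]
  a=27..28: none
  a=29: (29, -6, 30), (29, 6, 30)  [2]
  a=30: none
  a=31: (31, 20, 31)  [1]
  a=32..33: none
Total reduced forms: 1 + 1 + 1 + 2 + 1 + 1 + 2 + 2 + 1 + 2 + 1 + 2 + 2 + 2 + 2 + 1 = 24
h = 24

24


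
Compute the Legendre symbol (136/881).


p = 881 is prime, so compute (136/881) with the reciprocity algorithm (Jacobi-symbol steps: pull out 2s via (2/n), flip via reciprocity, reduce):
  pull out 2: (2/881) = +1  (since 881 mod 8 = 1)
  pull out 2: (2/881) = +1  (since 881 mod 8 = 1)
  pull out 2: (2/881) = +1  (since 881 mod 8 = 1)
  reciprocity: (17/881) -> +(881/17)
  reduce: (14/17)
  pull out 2: (2/17) = +1  (since 17 mod 8 = 1)
  reciprocity: (7/17) -> +(17/7)
  reduce: (3/7)
  reciprocity: (3/7) -> -(7/3)
  reduce: (1/3)
  (1/3) = 1
Product of signs = -1
(136/881) = -1

-1


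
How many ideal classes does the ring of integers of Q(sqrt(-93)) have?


K = Q(sqrt(-93)). d mod 4 = 3, so D = disc(K) = 4d = -372
h(K) equals the number of primitive reduced positive-definite forms (a, b, c) = a*x^2 + b*x*y + c*y^2 with b^2 - 4ac = D,
where reduced means |b| <= a <= c, with b >= 0 whenever |b| = a or a = c, and primitive means gcd(a, b, c) = 1.
Reduced forces 3a^2 <= |D| = 372, so 1 <= a <= 11; b must have the parity of D, and c = (b^2 - D)/(4a) must be an integer >= a.
Enumerate a = 1..11, b in [-a, a]:
  a=1: (1, 0, 93)  [1]
  a=2: (2, 2, 47)  [1]
  a=3: (3, 0, 31)  [1]
  a=4..5: none
  a=6: (6, 6, 17)  [1]
  a=7..11: none
Total reduced forms: 1 + 1 + 1 + 1 = 4
h = 4

4


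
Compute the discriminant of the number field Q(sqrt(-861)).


For K = Q(sqrt(d)) with d squarefree: disc(K) = d if d = 1 mod 4, and disc(K) = 4d if d = 2 or 3 mod 4.
Here d = -861, and d mod 4 = 3.
d = 3 mod 4, not 1 (O_K = Z[sqrt(d)]), so disc(K) = 4d = 4 * (-861) = -3444

-3444


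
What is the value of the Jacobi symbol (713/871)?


Compute (713/871) via quadratic reciprocity:
  reciprocity: (713/871) -> +(871/713)
  reduce: (158/713)
  pull out 2: (2/713) = +1  (since 713 mod 8 = 1)
  reciprocity: (79/713) -> +(713/79)
  reduce: (2/79)
  pull out 2: (2/79) = +1  (since 79 mod 8 = 7)
  (1/79) = 1
Product of signs = 1

1


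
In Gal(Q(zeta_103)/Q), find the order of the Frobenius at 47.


The Frobenius at p in Gal(Q(zeta_n)/Q) = (Z/nZ)* is the class of p, so its order is ord_103(47), the smallest k >= 1 with 47^k = 1 mod 103.
n = 103 = 103, phi(103) = 102; the order divides phi(n).
Divisors of 102: 1, 2, 3, 6, 17, 34, 51, 102
Repeated squaring mod 103: 47^1 = 47, 47^2 = 46, 47^4 = 56, 47^8 = 46, 47^16 = 56, 47^32 = 46, 47^64 = 56
Test divisors in increasing order:
  k=1: 47^1 = 47 mod 103
  k=2: 47^2 = 46 mod 103
  k=3: 47^3 = 46 * 47 = 102 mod 103
  k=6: 47^6 = 56 * 46 = 1 mod 103  <- first divisor giving 1
Order = 6

6


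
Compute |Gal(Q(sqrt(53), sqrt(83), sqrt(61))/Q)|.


The 3 square roots of distinct primes are multiplicatively independent over Q,
so [K:Q] = 2^3 and Gal(K/Q) is isomorphic to (Z/2Z)^3.
|Gal| = 2^3 = 8

8


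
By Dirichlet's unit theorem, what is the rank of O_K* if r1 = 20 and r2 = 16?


By Dirichlet's unit theorem:
rank = r1 + r2 - 1
= 20 + 16 - 1
= 35

35


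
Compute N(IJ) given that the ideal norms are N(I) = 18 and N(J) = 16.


N(IJ) = N(I) * N(J)
= 18 * 16
= 288

288


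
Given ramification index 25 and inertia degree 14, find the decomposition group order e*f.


|D_P| = e * f
= 25 * 14
= 350

350


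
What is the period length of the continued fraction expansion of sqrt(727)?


Run the CF algorithm for sqrt(727).
a_0 = floor(sqrt(727)) = 26; set m_0=0, q_0=1.
Recurrence: m' = q*a - m,  q' = (d - m'^2)/q,  a' = floor((a_0 + m')/q').
  step 1: m=26, q=51, a=1
  step 2: m=25, q=2, a=25
  step 3: m=25, q=51, a=1
  step 4: m=26, q=1, a=52
a_4 = 2*a_0 = 52, so the period closes here.
sqrt(727) = [26; 1, 25, 1, 52]
Period length = 4

4


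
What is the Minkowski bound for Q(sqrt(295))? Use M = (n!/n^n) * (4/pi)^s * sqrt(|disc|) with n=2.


d = 295, d mod 4 = 3, so disc(K) = 4d = 1180; |disc(K)| = 1180
Real quadratic field, so n = 2, s = r2 = 0, r1 = 2
M = (n!/n^n) * (4/pi)^s * sqrt(|disc(K)|) = (2!/2^2) * (4/pi)^0 * sqrt(1180)
= 0.5 * 1.000000 * 34.351128
= 17.1756

17.1756


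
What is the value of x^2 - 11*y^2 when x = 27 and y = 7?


x^2 - d*y^2
= 27^2 - 11*7^2
= 729 - 539
= 190

190


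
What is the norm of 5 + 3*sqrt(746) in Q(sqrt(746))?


N(a + b*sqrt(d)) = a^2 - d*b^2
= (5)^2 - (746)*(3)^2
= 25 - 6714
= -6689

-6689


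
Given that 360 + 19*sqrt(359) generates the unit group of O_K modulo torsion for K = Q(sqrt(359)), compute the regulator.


epsilon = 360 + 19*sqrt(359)
= 719.9986
R = ln(719.9986)
= 6.5792

6.5792


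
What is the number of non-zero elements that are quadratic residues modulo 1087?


For prime p, the number of non-zero quadratic residues is (p-1)/2.
= (1087-1)/2
= 543

543


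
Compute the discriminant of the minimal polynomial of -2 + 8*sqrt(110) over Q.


The element -2 + 8*sqrt(110) has minimal polynomial:
x^2 + 4*x - 7036
Discriminant = (4)^2 - 4*(-7036)
= 16 + 28144
= 28160

28160


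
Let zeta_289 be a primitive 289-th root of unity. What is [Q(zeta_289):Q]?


The degree equals Euler's totient phi(289).
289 = 17^2
phi(289) = 272

272


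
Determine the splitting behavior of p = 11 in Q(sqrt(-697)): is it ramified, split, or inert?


K = Q(sqrt(-697)). Since d mod 4 = 3, disc(K) = -2788.
Check p | disc: -2788 mod 11 = 6.
p does not divide disc. Compute Legendre symbol (d/p):
7^((11-1)/2) mod 11 = -1
(d/p) = -1, so p is inert: (p) stays prime with e=1, f=2, g=1.
Therefore p is inert.

inert


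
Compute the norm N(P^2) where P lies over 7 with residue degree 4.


N(P^a) = p^(a*f)
= 7^(2*4)
= 7^8
= 5764801

5764801


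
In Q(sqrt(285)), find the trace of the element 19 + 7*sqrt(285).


Tr(a + b*sqrt(d)) = (a + b*sqrt(d)) + (a - b*sqrt(d)) = 2a
= 2 * (19)
= 38

38


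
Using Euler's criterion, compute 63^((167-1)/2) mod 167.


p = 167 is prime and the exponent is (p-1)/2 = 83, so by Euler's criterion 63^83 = (63/167) = +1 or -1 mod 167.
Compute by square-and-multiply:
  83 = 64 + 16 + 2 + 1 (binary 1010011)
  Repeated squaring mod 167: 63^1 = 63, 63^2 = 128, 63^4 = 18, 63^8 = 157, 63^16 = 100, 63^32 = 147, 63^64 = 66
  63^83 = 63^64 * 63^16 * 63^2 * 63^1 = 66 * 100 * 128 * 63 mod 167
    66 * 100 = 6600 = 87 mod 167
    87 * 128 = 11136 = 114 mod 167
    114 * 63 = 7182 = 1 mod 167
  63^83 = 1 mod 167
Result 1: 63 is a quadratic residue mod 167.
63^83 mod 167 = 1

1


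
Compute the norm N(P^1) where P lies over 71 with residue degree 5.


N(P^a) = p^(a*f)
= 71^(1*5)
= 71^5
= 1804229351

1804229351


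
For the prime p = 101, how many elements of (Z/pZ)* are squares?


For prime p, the number of non-zero quadratic residues is (p-1)/2.
= (101-1)/2
= 50

50


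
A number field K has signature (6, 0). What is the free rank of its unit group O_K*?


By Dirichlet's unit theorem:
rank = r1 + r2 - 1
= 6 + 0 - 1
= 5

5


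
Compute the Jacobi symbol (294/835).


Compute (294/835) via quadratic reciprocity:
  pull out 2: (2/835) = -1  (since 835 mod 8 = 3)
  reciprocity: (147/835) -> -(835/147)
  reduce: (100/147)
  pull out 2: (2/147) = -1  (since 147 mod 8 = 3)
  pull out 2: (2/147) = -1  (since 147 mod 8 = 3)
  reciprocity: (25/147) -> +(147/25)
  reduce: (22/25)
  pull out 2: (2/25) = +1  (since 25 mod 8 = 1)
  reciprocity: (11/25) -> +(25/11)
  reduce: (3/11)
  reciprocity: (3/11) -> -(11/3)
  reduce: (2/3)
  pull out 2: (2/3) = -1  (since 3 mod 8 = 3)
  (1/3) = 1
Product of signs = 1

1
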